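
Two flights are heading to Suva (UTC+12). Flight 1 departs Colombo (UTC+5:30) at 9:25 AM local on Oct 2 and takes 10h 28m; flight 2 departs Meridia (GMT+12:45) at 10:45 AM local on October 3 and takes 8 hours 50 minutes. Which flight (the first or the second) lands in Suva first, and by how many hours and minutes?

the first, by 16 hours 27 minutes

Flight 1 in UTC: 9:25 AM − 5:30 = 3:55 AM on Oct 2.
+10 hours 28 minutes → arrive 2:23 PM UTC on Oct 2.
Flight 2 in UTC: 10:45 AM − 12:45 = 10:00 PM on Oct 2.
+8 hours and 50 minutes → arrive 6:50 AM UTC on Oct 3.
Flight 1 lands earlier by 16 hours 27 minutes.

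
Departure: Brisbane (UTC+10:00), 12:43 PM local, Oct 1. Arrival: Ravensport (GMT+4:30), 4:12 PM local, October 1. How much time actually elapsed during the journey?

8 hours 59 minutes

Ravensport is 5:30 behind Brisbane.
Clock-face elapsed time (ignoring zones) is 3 hours 29 minutes.
Actual elapsed = 3 hours 29 minutes + 5:30 = 8 hours 59 minutes.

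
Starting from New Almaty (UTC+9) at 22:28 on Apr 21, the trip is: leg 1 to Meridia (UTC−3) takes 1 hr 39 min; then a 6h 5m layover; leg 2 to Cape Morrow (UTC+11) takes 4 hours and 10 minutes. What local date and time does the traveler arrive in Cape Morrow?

Convert departure to UTC: 22:28 − 9:00 = 13:28 UTC on Apr 21.
Add 1 hour 39 minutes leg 1 → 15:07 UTC.
Add 6 hours 5 minutes layover in Meridia → 21:12 UTC.
Add 4 hours 10 minutes leg 2 → 01:22 UTC (Apr 22).
Cape Morrow is UTC+11:00, so local arrival = 01:22 + 11:00 = 12:22 on Apr 22.

12:22 on Apr 22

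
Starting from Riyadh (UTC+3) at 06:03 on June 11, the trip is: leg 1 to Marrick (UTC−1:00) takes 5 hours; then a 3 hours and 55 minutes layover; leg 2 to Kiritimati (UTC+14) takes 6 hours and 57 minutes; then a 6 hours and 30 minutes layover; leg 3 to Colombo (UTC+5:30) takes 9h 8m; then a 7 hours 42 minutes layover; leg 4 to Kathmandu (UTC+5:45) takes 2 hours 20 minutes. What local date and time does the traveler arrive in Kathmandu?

Convert departure to UTC: 06:03 − 3:00 = 03:03 UTC on Jun 11.
Add 5 hours leg 1 → 08:03 UTC.
Add 3 hours 55 minutes layover in Marrick → 11:58 UTC.
Add 6 hours 57 minutes leg 2 → 18:55 UTC.
Add 6 hours and 30 minutes layover in Kiritimati → 01:25 UTC (Jun 12).
Add 9 hours and 8 minutes leg 3 → 10:33 UTC.
Add 7 hours 42 minutes layover in Colombo → 18:15 UTC.
Add 2 hours and 20 minutes leg 4 → 20:35 UTC.
Kathmandu is UTC+5:45, so local arrival = 20:35 + 5:45 = 02:20 on Jun 13.

02:20 on June 13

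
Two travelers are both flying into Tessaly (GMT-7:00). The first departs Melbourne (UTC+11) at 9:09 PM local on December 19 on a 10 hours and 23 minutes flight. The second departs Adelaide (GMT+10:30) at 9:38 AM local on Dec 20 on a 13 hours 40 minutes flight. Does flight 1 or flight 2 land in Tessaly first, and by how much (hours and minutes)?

Flight 1 in UTC: 9:09 PM − 11:00 = 10:09 AM on Dec 19.
+10 hours 23 minutes → arrive 8:32 PM UTC on Dec 19.
Flight 2 in UTC: 9:38 AM − 10:30 = 11:08 PM on Dec 19.
+13 hours and 40 minutes → arrive 12:48 PM UTC on Dec 20.
Flight 1 lands earlier by 16 hours 16 minutes.

the first, by 16 hours 16 minutes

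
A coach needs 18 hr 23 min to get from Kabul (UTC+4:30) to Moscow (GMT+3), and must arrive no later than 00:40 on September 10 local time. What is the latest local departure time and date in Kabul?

07:47 on September 9

Target arrival in UTC: 00:40 − 3:00 = 21:40 on Sep 9.
Subtract 18 hours and 23 minutes → departure 03:17 UTC on Sep 9.
Kabul is UTC+4:30: 03:17 + 4:30 = 07:47 on Sep 9.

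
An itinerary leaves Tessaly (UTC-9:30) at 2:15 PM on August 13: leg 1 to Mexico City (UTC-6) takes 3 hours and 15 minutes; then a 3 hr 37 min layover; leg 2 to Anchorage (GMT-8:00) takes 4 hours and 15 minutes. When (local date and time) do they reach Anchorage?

Convert departure to UTC: 2:15 PM + 9:30 = 11:45 PM UTC on Aug 13.
Add 3 hours 15 minutes leg 1 → 3:00 AM UTC (Aug 14).
Add 3 hours and 37 minutes layover in Mexico City → 6:37 AM UTC.
Add 4 hours and 15 minutes leg 2 → 10:52 AM UTC.
Anchorage is UTC−8:00, so local arrival = 10:52 AM − 8:00 = 2:52 AM on Aug 14.

2:52 AM on August 14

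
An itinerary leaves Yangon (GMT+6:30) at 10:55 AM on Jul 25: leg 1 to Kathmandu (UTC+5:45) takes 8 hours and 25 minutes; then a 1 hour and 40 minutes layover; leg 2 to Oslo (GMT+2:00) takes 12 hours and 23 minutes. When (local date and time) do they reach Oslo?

4:53 AM on July 26

Convert departure to UTC: 10:55 AM − 6:30 = 4:25 AM UTC on Jul 25.
Add 8 hours 25 minutes leg 1 → 12:50 PM UTC.
Add 1 hour 40 minutes layover in Kathmandu → 2:30 PM UTC.
Add 12 hours 23 minutes leg 2 → 2:53 AM UTC (Jul 26).
Oslo is UTC+2:00, so local arrival = 2:53 AM + 2:00 = 4:53 AM on Jul 26.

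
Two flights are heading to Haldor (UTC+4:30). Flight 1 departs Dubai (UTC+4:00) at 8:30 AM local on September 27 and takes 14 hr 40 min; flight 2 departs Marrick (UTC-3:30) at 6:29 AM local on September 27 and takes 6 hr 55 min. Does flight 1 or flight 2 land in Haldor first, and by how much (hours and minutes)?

Flight 1 in UTC: 8:30 AM − 4:00 = 4:30 AM on Sep 27.
+14 hours and 40 minutes → arrive 7:10 PM UTC on Sep 27.
Flight 2 in UTC: 6:29 AM + 3:30 = 9:59 AM on Sep 27.
+6 hours 55 minutes → arrive 4:54 PM UTC on Sep 27.
Flight 2 lands earlier by 2 hours 16 minutes.

the second, by 2 hours 16 minutes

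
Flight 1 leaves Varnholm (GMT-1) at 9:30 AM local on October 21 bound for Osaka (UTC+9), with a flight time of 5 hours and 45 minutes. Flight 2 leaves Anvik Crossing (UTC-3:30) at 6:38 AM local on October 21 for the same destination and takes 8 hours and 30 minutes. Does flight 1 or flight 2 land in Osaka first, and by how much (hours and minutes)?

the first, by 2 hours 23 minutes

Flight 1 in UTC: 9:30 AM + 1:00 = 10:30 AM on Oct 21.
+5 hours and 45 minutes → arrive 4:15 PM UTC on Oct 21.
Flight 2 in UTC: 6:38 AM + 3:30 = 10:08 AM on Oct 21.
+8 hours and 30 minutes → arrive 6:38 PM UTC on Oct 21.
Flight 1 lands earlier by 2 hours 23 minutes.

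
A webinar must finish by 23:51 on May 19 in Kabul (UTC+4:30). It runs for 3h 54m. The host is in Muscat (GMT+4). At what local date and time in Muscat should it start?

19:27 on May 19

Target end time in UTC: 23:51 − 4:30 = 19:21 on May 19.
Subtract 3 hours 54 minutes → start 15:27 UTC on May 19.
Muscat is UTC+4:00: 15:27 + 4:00 = 19:27 on May 19.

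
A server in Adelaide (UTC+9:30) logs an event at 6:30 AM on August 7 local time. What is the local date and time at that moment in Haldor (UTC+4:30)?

1:30 AM on August 7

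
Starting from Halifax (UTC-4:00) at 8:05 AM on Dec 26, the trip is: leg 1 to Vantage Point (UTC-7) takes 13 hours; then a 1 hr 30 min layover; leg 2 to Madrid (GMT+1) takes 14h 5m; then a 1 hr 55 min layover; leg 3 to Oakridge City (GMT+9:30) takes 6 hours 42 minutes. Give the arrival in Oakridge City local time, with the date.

Convert departure to UTC: 8:05 AM + 4:00 = 12:05 PM UTC on Dec 26.
Add 13 hours leg 1 → 1:05 AM UTC (Dec 27).
Add 1 hour 30 minutes layover in Vantage Point → 2:35 AM UTC.
Add 14 hours 5 minutes leg 2 → 4:40 PM UTC.
Add 1 hour and 55 minutes layover in Madrid → 6:35 PM UTC.
Add 6 hours and 42 minutes leg 3 → 1:17 AM UTC (Dec 28).
Oakridge City is UTC+9:30, so local arrival = 1:17 AM + 9:30 = 10:47 AM on Dec 28.

10:47 AM on Dec 28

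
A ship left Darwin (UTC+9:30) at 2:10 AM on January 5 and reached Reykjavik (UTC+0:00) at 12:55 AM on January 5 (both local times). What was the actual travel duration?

8 hours 15 minutes

Departure in UTC: 2:10 AM − 9:30 = 4:40 PM on Jan 4.
Arrival is already UTC: 12:55 AM on Jan 5.
Elapsed = 12:55 AM − 4:40 PM (+1 day) = 8 hours 15 minutes.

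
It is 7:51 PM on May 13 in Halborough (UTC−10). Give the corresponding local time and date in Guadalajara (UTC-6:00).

In UTC: 7:51 PM + 10:00 = 5:51 AM on May 14.
Guadalajara is UTC−6:00: 5:51 AM − 6:00 = 11:51 PM on May 13.

11:51 PM on May 13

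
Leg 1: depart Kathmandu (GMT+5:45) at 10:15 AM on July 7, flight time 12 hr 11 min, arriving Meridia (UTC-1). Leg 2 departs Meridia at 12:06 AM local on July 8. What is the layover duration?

8 hours 25 minutes

Convert departure to UTC: 10:15 AM − 5:45 = 4:30 AM UTC on Jul 7.
Add 12 hours 11 minutes flight time → 4:41 PM UTC.
Meridia is UTC−1:00, so local arrival = 4:41 PM − 1:00 = 3:41 PM on Jul 7.
Layover = 12:06 AM − 3:41 PM (+1 day) = 8 hours 25 minutes.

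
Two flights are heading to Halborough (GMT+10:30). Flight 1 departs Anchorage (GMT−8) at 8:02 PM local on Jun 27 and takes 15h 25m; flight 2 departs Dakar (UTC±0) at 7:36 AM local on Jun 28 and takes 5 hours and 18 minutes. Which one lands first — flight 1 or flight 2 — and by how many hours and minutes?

the second, by 6 hours 33 minutes

Flight 1 in UTC: 8:02 PM + 8:00 = 4:02 AM on Jun 28.
+15 hours and 25 minutes → arrive 7:27 PM UTC on Jun 28.
Flight 2 departs at 7:36 AM UTC (Jun 28).
+5 hours and 18 minutes → arrive 12:54 PM UTC on Jun 28.
Flight 2 lands earlier by 6 hours 33 minutes.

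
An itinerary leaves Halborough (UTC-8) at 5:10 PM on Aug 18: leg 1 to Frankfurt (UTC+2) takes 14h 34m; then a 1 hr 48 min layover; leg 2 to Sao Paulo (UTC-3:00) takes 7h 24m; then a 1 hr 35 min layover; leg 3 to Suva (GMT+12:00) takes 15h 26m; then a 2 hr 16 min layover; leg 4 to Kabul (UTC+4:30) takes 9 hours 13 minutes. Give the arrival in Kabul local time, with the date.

Convert departure to UTC: 5:10 PM + 8:00 = 1:10 AM UTC on Aug 19.
Add 14 hours and 34 minutes leg 1 → 3:44 PM UTC.
Add 1 hour 48 minutes layover in Frankfurt → 5:32 PM UTC.
Add 7 hours 24 minutes leg 2 → 12:56 AM UTC (Aug 20).
Add 1 hour and 35 minutes layover in Sao Paulo → 2:31 AM UTC.
Add 15 hours and 26 minutes leg 3 → 5:57 PM UTC.
Add 2 hours and 16 minutes layover in Suva → 8:13 PM UTC.
Add 9 hours and 13 minutes leg 4 → 5:26 AM UTC (Aug 21).
Kabul is UTC+4:30, so local arrival = 5:26 AM + 4:30 = 9:56 AM on Aug 21.

9:56 AM on Aug 21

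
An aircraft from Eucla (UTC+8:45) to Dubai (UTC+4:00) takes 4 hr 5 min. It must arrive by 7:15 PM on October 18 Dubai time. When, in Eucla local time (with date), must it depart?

Target arrival in UTC: 7:15 PM − 4:00 = 3:15 PM on Oct 18.
Subtract 4 hours 5 minutes → departure 11:10 AM UTC on Oct 18.
Eucla is UTC+8:45: 11:10 AM + 8:45 = 7:55 PM on Oct 18.

7:55 PM on October 18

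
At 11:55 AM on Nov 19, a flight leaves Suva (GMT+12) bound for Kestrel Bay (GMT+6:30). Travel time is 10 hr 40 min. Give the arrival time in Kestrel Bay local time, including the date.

Kestrel Bay is 5:30 behind Suva.
After 10 hours 40 minutes it is 10:35 PM in Suva.
Shift by the zone difference: 10:35 PM − 5:30 = 5:05 PM on Nov 19 in Kestrel Bay.

5:05 PM on November 19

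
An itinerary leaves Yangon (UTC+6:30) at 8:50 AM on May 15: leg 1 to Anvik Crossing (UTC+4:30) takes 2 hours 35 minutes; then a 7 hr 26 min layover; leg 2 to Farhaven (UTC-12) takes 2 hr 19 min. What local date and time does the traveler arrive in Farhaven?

2:40 AM on May 15

Convert departure to UTC: 8:50 AM − 6:30 = 2:20 AM UTC on May 15.
Add 2 hours and 35 minutes leg 1 → 4:55 AM UTC.
Add 7 hours and 26 minutes layover in Anvik Crossing → 12:21 PM UTC.
Add 2 hours and 19 minutes leg 2 → 2:40 PM UTC.
Farhaven is UTC−12:00, so local arrival = 2:40 PM − 12:00 = 2:40 AM on May 15.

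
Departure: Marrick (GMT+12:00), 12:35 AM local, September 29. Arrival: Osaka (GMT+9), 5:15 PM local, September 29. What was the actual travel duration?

19 hours 40 minutes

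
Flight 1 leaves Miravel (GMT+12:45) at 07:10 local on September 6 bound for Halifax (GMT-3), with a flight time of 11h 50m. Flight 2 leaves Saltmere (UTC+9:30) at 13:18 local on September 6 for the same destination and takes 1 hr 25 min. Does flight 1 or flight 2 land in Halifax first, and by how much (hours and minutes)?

Flight 1 in UTC: 07:10 − 12:45 = 18:25 on Sep 5.
+11 hours and 50 minutes → arrive 06:15 UTC on Sep 6.
Flight 2 in UTC: 13:18 − 9:30 = 03:48 on Sep 6.
+1 hour and 25 minutes → arrive 05:13 UTC on Sep 6.
Flight 2 lands earlier by 1 hour 2 minutes.

the second, by 1 hour 2 minutes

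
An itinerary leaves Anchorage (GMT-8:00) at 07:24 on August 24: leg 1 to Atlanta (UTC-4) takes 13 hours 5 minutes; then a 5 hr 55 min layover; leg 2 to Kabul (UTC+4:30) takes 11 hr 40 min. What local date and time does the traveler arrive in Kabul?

02:34 on August 26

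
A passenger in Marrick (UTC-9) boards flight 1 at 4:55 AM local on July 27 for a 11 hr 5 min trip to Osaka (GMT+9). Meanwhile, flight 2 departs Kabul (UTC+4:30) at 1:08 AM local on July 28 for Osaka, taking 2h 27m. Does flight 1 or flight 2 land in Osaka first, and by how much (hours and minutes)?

Flight 1 in UTC: 4:55 AM + 9:00 = 1:55 PM on Jul 27.
+11 hours 5 minutes → arrive 1:00 AM UTC on Jul 28.
Flight 2 in UTC: 1:08 AM − 4:30 = 8:38 PM on Jul 27.
+2 hours 27 minutes → arrive 11:05 PM UTC on Jul 27.
Flight 2 lands earlier by 1 hour 55 minutes.

the second, by 1 hour 55 minutes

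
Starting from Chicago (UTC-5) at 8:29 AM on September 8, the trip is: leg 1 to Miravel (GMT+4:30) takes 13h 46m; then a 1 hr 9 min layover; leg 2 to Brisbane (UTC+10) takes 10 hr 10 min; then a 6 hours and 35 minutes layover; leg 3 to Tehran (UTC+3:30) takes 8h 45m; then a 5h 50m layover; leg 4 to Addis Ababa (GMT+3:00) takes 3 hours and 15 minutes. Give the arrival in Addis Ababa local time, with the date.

Convert departure to UTC: 8:29 AM + 5:00 = 1:29 PM UTC on Sep 8.
Add 13 hours and 46 minutes leg 1 → 3:15 AM UTC (Sep 9).
Add 1 hour 9 minutes layover in Miravel → 4:24 AM UTC.
Add 10 hours 10 minutes leg 2 → 2:34 PM UTC.
Add 6 hours 35 minutes layover in Brisbane → 9:09 PM UTC.
Add 8 hours and 45 minutes leg 3 → 5:54 AM UTC (Sep 10).
Add 5 hours and 50 minutes layover in Tehran → 11:44 AM UTC.
Add 3 hours and 15 minutes leg 4 → 2:59 PM UTC.
Addis Ababa is UTC+3:00, so local arrival = 2:59 PM + 3:00 = 5:59 PM on Sep 10.

5:59 PM on Sep 10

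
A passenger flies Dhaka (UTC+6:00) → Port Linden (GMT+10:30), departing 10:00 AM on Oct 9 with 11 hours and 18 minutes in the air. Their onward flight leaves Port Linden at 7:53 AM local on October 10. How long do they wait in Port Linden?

6 hours 5 minutes

Convert departure to UTC: 10:00 AM − 6:00 = 4:00 AM UTC on Oct 9.
Add 11 hours and 18 minutes flight time → 3:18 PM UTC.
Port Linden is UTC+10:30, so local arrival = 3:18 PM + 10:30 = 1:48 AM on Oct 10.
Layover = 7:53 AM − 1:48 AM = 6 hours 5 minutes.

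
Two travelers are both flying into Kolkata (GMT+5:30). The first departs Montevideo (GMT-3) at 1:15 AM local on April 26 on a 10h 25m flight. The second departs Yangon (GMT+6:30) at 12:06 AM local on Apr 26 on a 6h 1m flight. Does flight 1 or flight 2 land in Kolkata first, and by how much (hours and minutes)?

the second, by 15 hours 3 minutes

Flight 1 in UTC: 1:15 AM + 3:00 = 4:15 AM on Apr 26.
+10 hours 25 minutes → arrive 2:40 PM UTC on Apr 26.
Flight 2 in UTC: 12:06 AM − 6:30 = 5:36 PM on Apr 25.
+6 hours 1 minute → arrive 11:37 PM UTC on Apr 25.
Flight 2 lands earlier by 15 hours 3 minutes.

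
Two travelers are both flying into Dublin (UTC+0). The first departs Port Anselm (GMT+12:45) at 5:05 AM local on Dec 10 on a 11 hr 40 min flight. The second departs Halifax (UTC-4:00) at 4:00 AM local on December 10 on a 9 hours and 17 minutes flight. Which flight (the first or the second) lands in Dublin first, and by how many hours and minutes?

the first, by 13 hours 17 minutes

Flight 1 in UTC: 5:05 AM − 12:45 = 4:20 PM on Dec 9.
+11 hours and 40 minutes → arrive 4:00 AM UTC on Dec 10.
Flight 2 in UTC: 4:00 AM + 4:00 = 8:00 AM on Dec 10.
+9 hours 17 minutes → arrive 5:17 PM UTC on Dec 10.
Flight 1 lands earlier by 13 hours 17 minutes.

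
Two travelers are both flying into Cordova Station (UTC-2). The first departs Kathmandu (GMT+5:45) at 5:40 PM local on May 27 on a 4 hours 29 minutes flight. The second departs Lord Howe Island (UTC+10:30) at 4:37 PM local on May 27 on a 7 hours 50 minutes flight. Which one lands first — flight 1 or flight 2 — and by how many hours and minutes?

the second, by 2 hours 27 minutes

Flight 1 in UTC: 5:40 PM − 5:45 = 11:55 AM on May 27.
+4 hours and 29 minutes → arrive 4:24 PM UTC on May 27.
Flight 2 in UTC: 4:37 PM − 10:30 = 6:07 AM on May 27.
+7 hours 50 minutes → arrive 1:57 PM UTC on May 27.
Flight 2 lands earlier by 2 hours 27 minutes.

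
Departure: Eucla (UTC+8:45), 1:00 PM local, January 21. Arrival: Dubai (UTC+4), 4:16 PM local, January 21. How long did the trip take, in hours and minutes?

8 hours 1 minute

Departure in UTC: 1:00 PM − 8:45 = 4:15 AM on Jan 21.
Arrival in UTC: 4:16 PM − 4:00 = 12:16 PM on Jan 21.
Elapsed = 12:16 PM − 4:15 AM = 8 hours 1 minute.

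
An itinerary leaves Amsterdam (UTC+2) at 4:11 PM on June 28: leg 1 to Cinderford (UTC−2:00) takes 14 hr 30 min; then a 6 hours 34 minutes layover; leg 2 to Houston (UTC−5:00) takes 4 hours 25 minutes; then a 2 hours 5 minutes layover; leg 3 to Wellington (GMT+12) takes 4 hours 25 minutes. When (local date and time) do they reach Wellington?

10:10 AM on Jun 30

Convert departure to UTC: 4:11 PM − 2:00 = 2:11 PM UTC on Jun 28.
Add 14 hours 30 minutes leg 1 → 4:41 AM UTC (Jun 29).
Add 6 hours 34 minutes layover in Cinderford → 11:15 AM UTC.
Add 4 hours and 25 minutes leg 2 → 3:40 PM UTC.
Add 2 hours and 5 minutes layover in Houston → 5:45 PM UTC.
Add 4 hours and 25 minutes leg 3 → 10:10 PM UTC.
Wellington is UTC+12:00, so local arrival = 10:10 PM + 12:00 = 10:10 AM on Jun 30.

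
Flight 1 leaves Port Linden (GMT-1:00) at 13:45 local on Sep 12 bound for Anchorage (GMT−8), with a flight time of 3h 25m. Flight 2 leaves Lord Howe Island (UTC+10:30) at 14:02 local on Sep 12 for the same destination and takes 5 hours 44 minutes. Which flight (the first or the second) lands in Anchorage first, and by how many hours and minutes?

Flight 1 in UTC: 13:45 + 1:00 = 14:45 on Sep 12.
+3 hours 25 minutes → arrive 18:10 UTC on Sep 12.
Flight 2 in UTC: 14:02 − 10:30 = 03:32 on Sep 12.
+5 hours and 44 minutes → arrive 09:16 UTC on Sep 12.
Flight 2 lands earlier by 8 hours 54 minutes.

the second, by 8 hours 54 minutes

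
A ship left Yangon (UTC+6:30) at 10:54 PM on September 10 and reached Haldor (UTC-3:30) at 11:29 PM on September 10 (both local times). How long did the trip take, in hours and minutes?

Departure in UTC: 10:54 PM − 6:30 = 4:24 PM on Sep 10.
Arrival in UTC: 11:29 PM + 3:30 = 2:59 AM on Sep 11.
Elapsed = 2:59 AM − 4:24 PM (+1 day) = 10 hours 35 minutes.

10 hours 35 minutes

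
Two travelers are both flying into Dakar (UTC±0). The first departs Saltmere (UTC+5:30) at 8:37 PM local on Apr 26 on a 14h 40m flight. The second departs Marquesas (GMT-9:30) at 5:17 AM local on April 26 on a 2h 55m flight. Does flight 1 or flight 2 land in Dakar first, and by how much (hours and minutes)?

Flight 1 in UTC: 8:37 PM − 5:30 = 3:07 PM on Apr 26.
+14 hours 40 minutes → arrive 5:47 AM UTC on Apr 27.
Flight 2 in UTC: 5:17 AM + 9:30 = 2:47 PM on Apr 26.
+2 hours and 55 minutes → arrive 5:42 PM UTC on Apr 26.
Flight 2 lands earlier by 12 hours 5 minutes.

the second, by 12 hours 5 minutes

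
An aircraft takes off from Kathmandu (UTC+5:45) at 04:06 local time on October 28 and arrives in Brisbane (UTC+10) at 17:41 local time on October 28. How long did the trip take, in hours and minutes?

9 hours 20 minutes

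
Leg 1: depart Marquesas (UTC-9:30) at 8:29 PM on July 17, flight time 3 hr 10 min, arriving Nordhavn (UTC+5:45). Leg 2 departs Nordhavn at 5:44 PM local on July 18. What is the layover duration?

2 hours 50 minutes

Convert departure to UTC: 8:29 PM + 9:30 = 5:59 AM UTC on Jul 18.
Add 3 hours 10 minutes flight time → 9:09 AM UTC.
Nordhavn is UTC+5:45, so local arrival = 9:09 AM + 5:45 = 2:54 PM on Jul 18.
Layover = 5:44 PM − 2:54 PM = 2 hours 50 minutes.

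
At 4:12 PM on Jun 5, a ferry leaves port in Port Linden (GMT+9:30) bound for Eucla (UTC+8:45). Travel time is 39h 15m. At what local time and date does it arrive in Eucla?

6:42 AM on June 7

Convert departure to UTC: 4:12 PM − 9:30 = 6:42 AM UTC on Jun 5.
Add 39 hours and 15 minutes travel time → 9:57 PM UTC (Jun 6).
Eucla is UTC+8:45, so local arrival = 9:57 PM + 8:45 = 6:42 AM on Jun 7.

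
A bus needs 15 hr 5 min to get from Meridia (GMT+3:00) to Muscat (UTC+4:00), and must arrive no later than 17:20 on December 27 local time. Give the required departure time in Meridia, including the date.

01:15 on December 27

Target arrival in UTC: 17:20 − 4:00 = 13:20 on Dec 27.
Subtract 15 hours and 5 minutes → departure 22:15 UTC on Dec 26.
Meridia is UTC+3:00: 22:15 + 3:00 = 01:15 on Dec 27.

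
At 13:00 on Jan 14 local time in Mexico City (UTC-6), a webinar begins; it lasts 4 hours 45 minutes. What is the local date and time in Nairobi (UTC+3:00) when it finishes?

Convert start to UTC: 13:00 + 6:00 = 19:00 UTC on Jan 14.
Add 4 hours and 45 minutes duration → 23:45 UTC.
Nairobi is UTC+3:00, so local end time = 23:45 + 3:00 = 02:45 on Jan 15.

02:45 on Jan 15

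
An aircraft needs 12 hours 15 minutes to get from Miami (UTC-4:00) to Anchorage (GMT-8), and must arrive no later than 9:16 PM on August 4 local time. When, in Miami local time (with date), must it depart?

1:01 PM on Aug 4

Target arrival in UTC: 9:16 PM + 8:00 = 5:16 AM on Aug 5.
Subtract 12 hours 15 minutes → departure 5:01 PM UTC on Aug 4.
Miami is UTC−4:00: 5:01 PM − 4:00 = 1:01 PM on Aug 4.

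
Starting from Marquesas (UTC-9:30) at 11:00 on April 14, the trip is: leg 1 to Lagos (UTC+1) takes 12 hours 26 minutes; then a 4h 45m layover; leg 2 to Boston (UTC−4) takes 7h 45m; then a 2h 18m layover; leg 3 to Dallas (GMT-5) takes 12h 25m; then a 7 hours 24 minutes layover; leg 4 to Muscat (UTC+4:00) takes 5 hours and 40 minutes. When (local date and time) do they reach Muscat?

05:13 on April 17

Convert departure to UTC: 11:00 + 9:30 = 20:30 UTC on Apr 14.
Add 12 hours and 26 minutes leg 1 → 08:56 UTC (Apr 15).
Add 4 hours and 45 minutes layover in Lagos → 13:41 UTC.
Add 7 hours 45 minutes leg 2 → 21:26 UTC.
Add 2 hours 18 minutes layover in Boston → 23:44 UTC.
Add 12 hours and 25 minutes leg 3 → 12:09 UTC (Apr 16).
Add 7 hours and 24 minutes layover in Dallas → 19:33 UTC.
Add 5 hours 40 minutes leg 4 → 01:13 UTC (Apr 17).
Muscat is UTC+4:00, so local arrival = 01:13 + 4:00 = 05:13 on Apr 17.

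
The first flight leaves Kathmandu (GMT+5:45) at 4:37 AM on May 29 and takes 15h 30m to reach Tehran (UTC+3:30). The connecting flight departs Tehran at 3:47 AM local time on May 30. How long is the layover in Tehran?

Convert departure to UTC: 4:37 AM − 5:45 = 10:52 PM UTC on May 28.
Add 15 hours and 30 minutes flight time → 2:22 PM UTC (May 29).
Tehran is UTC+3:30, so local arrival = 2:22 PM + 3:30 = 5:52 PM on May 29.
Layover = 3:47 AM − 5:52 PM (+1 day) = 9 hours 55 minutes.

9 hours 55 minutes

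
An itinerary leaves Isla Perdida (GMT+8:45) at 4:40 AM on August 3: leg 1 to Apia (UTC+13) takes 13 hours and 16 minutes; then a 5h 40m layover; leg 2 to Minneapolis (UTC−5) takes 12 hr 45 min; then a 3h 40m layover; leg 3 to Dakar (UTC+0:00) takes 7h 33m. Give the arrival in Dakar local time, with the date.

2:49 PM on August 4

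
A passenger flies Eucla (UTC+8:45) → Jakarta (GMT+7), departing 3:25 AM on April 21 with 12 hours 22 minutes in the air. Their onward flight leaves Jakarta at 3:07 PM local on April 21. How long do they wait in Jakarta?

Convert departure to UTC: 3:25 AM − 8:45 = 6:40 PM UTC on Apr 20.
Add 12 hours and 22 minutes flight time → 7:02 AM UTC (Apr 21).
Jakarta is UTC+7:00, so local arrival = 7:02 AM + 7:00 = 2:02 PM on Apr 21.
Layover = 3:07 PM − 2:02 PM = 1 hour 5 minutes.

1 hour 5 minutes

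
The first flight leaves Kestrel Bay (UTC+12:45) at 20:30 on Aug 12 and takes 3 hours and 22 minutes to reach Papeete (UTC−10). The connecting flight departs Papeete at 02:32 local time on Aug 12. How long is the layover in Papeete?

1 hour 25 minutes

Convert departure to UTC: 20:30 − 12:45 = 07:45 UTC on Aug 12.
Add 3 hours 22 minutes flight time → 11:07 UTC.
Papeete is UTC−10:00, so local arrival = 11:07 − 10:00 = 01:07 on Aug 12.
Layover = 02:32 − 01:07 = 1 hour 25 minutes.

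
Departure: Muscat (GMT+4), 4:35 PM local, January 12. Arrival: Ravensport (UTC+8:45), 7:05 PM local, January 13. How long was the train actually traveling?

21 hours 45 minutes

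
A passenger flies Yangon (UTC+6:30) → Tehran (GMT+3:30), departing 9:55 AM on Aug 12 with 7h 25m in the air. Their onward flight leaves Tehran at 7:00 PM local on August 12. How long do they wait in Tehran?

Convert departure to UTC: 9:55 AM − 6:30 = 3:25 AM UTC on Aug 12.
Add 7 hours 25 minutes flight time → 10:50 AM UTC.
Tehran is UTC+3:30, so local arrival = 10:50 AM + 3:30 = 2:20 PM on Aug 12.
Layover = 7:00 PM − 2:20 PM = 4 hours 40 minutes.

4 hours 40 minutes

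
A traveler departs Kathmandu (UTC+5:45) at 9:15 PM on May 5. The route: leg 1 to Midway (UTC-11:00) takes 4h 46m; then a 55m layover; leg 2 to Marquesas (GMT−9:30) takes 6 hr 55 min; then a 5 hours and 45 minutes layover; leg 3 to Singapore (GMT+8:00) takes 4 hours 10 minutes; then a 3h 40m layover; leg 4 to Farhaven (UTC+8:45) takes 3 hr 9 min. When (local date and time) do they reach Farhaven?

Convert departure to UTC: 9:15 PM − 5:45 = 3:30 PM UTC on May 5.
Add 4 hours 46 minutes leg 1 → 8:16 PM UTC.
Add 55 minutes layover in Midway → 9:11 PM UTC.
Add 6 hours and 55 minutes leg 2 → 4:06 AM UTC (May 6).
Add 5 hours and 45 minutes layover in Marquesas → 9:51 AM UTC.
Add 4 hours and 10 minutes leg 3 → 2:01 PM UTC.
Add 3 hours 40 minutes layover in Singapore → 5:41 PM UTC.
Add 3 hours 9 minutes leg 4 → 8:50 PM UTC.
Farhaven is UTC+8:45, so local arrival = 8:50 PM + 8:45 = 5:35 AM on May 7.

5:35 AM on May 7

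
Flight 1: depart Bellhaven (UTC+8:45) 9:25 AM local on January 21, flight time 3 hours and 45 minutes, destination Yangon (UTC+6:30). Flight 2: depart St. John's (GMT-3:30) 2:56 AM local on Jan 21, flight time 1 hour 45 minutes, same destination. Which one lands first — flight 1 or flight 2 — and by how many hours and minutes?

Flight 1 in UTC: 9:25 AM − 8:45 = 12:40 AM on Jan 21.
+3 hours 45 minutes → arrive 4:25 AM UTC on Jan 21.
Flight 2 in UTC: 2:56 AM + 3:30 = 6:26 AM on Jan 21.
+1 hour and 45 minutes → arrive 8:11 AM UTC on Jan 21.
Flight 1 lands earlier by 3 hours 46 minutes.

the first, by 3 hours 46 minutes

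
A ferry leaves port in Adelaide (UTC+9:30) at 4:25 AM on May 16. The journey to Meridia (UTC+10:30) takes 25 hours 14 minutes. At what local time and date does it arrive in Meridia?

6:39 AM on May 17

Meridia is 1:00 ahead of Adelaide.
After 25 hours 14 minutes it is 5:39 AM (May 17) in Adelaide.
Shift by the zone difference: 5:39 AM + 1:00 = 6:39 AM on May 17 in Meridia.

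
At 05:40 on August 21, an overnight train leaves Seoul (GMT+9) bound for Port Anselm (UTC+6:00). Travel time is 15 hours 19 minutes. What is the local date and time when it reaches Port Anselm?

17:59 on Aug 21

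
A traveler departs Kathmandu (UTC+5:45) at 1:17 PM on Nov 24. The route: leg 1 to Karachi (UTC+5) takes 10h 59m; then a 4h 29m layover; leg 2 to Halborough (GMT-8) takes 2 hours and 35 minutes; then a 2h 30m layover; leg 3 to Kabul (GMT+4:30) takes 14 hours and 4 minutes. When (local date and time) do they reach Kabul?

10:39 PM on November 25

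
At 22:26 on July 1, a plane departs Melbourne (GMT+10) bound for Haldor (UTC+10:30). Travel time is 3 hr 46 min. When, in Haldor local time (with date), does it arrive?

Convert departure to UTC: 22:26 − 10:00 = 12:26 UTC on Jul 1.
Add 3 hours 46 minutes travel time → 16:12 UTC.
Haldor is UTC+10:30, so local arrival = 16:12 + 10:30 = 02:42 on Jul 2.

02:42 on July 2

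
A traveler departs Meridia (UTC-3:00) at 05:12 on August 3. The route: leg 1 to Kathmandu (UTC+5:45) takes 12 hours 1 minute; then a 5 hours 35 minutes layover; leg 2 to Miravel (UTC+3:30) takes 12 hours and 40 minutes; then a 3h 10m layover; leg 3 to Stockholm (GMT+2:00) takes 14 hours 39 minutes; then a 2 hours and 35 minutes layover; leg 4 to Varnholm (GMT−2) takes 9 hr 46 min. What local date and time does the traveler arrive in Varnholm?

18:38 on August 5

Convert departure to UTC: 05:12 + 3:00 = 08:12 UTC on Aug 3.
Add 12 hours and 1 minute leg 1 → 20:13 UTC.
Add 5 hours 35 minutes layover in Kathmandu → 01:48 UTC (Aug 4).
Add 12 hours 40 minutes leg 2 → 14:28 UTC.
Add 3 hours 10 minutes layover in Miravel → 17:38 UTC.
Add 14 hours and 39 minutes leg 3 → 08:17 UTC (Aug 5).
Add 2 hours and 35 minutes layover in Stockholm → 10:52 UTC.
Add 9 hours and 46 minutes leg 4 → 20:38 UTC.
Varnholm is UTC−2:00, so local arrival = 20:38 − 2:00 = 18:38 on Aug 5.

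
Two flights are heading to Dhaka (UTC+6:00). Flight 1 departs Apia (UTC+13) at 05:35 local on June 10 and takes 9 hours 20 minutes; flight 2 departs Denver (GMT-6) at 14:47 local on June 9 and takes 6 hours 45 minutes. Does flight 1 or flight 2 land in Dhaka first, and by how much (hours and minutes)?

the first, by 1 hour 37 minutes

Flight 1 in UTC: 05:35 − 13:00 = 16:35 on Jun 9.
+9 hours 20 minutes → arrive 01:55 UTC on Jun 10.
Flight 2 in UTC: 14:47 + 6:00 = 20:47 on Jun 9.
+6 hours and 45 minutes → arrive 03:32 UTC on Jun 10.
Flight 1 lands earlier by 1 hour 37 minutes.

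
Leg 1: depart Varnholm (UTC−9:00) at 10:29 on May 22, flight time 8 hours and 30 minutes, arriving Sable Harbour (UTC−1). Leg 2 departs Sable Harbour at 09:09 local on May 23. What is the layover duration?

Convert departure to UTC: 10:29 + 9:00 = 19:29 UTC on May 22.
Add 8 hours and 30 minutes flight time → 03:59 UTC (May 23).
Sable Harbour is UTC−1:00, so local arrival = 03:59 − 1:00 = 02:59 on May 23.
Layover = 09:09 − 02:59 = 6 hours 10 minutes.

6 hours 10 minutes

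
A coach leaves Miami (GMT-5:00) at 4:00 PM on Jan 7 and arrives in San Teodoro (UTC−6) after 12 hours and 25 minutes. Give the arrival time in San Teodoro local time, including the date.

Convert departure to UTC: 4:00 PM + 5:00 = 9:00 PM UTC on Jan 7.
Add 12 hours 25 minutes travel time → 9:25 AM UTC (Jan 8).
San Teodoro is UTC−6:00, so local arrival = 9:25 AM − 6:00 = 3:25 AM on Jan 8.

3:25 AM on Jan 8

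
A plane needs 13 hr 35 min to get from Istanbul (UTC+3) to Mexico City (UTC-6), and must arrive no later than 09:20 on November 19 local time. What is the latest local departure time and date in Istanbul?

04:45 on November 19

Target arrival in UTC: 09:20 + 6:00 = 15:20 on Nov 19.
Subtract 13 hours and 35 minutes → departure 01:45 UTC on Nov 19.
Istanbul is UTC+3:00: 01:45 + 3:00 = 04:45 on Nov 19.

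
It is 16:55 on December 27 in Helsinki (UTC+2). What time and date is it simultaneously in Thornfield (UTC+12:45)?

03:40 on Dec 28

Thornfield is 10:45 ahead of Helsinki.
Shift by the zone difference: 16:55 + 10:45 = 03:40 on Dec 28 in Thornfield.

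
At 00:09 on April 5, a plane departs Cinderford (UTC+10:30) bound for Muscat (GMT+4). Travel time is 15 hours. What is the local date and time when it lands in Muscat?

Convert departure to UTC: 00:09 − 10:30 = 13:39 UTC on Apr 4.
Add 15 hours travel time → 04:39 UTC (Apr 5).
Muscat is UTC+4:00, so local arrival = 04:39 + 4:00 = 08:39 on Apr 5.

08:39 on Apr 5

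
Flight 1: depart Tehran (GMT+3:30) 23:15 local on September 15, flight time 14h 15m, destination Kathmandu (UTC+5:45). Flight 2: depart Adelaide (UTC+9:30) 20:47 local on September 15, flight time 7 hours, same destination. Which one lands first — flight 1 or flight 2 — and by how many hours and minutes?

the second, by 15 hours 43 minutes

Flight 1 in UTC: 23:15 − 3:30 = 19:45 on Sep 15.
+14 hours 15 minutes → arrive 10:00 UTC on Sep 16.
Flight 2 in UTC: 20:47 − 9:30 = 11:17 on Sep 15.
+7 hours → arrive 18:17 UTC on Sep 15.
Flight 2 lands earlier by 15 hours 43 minutes.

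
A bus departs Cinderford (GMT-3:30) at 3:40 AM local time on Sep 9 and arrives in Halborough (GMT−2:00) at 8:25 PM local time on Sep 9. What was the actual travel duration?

15 hours 15 minutes

Departure in UTC: 3:40 AM + 3:30 = 7:10 AM on Sep 9.
Arrival in UTC: 8:25 PM + 2:00 = 10:25 PM on Sep 9.
Elapsed = 10:25 PM − 7:10 AM = 15 hours 15 minutes.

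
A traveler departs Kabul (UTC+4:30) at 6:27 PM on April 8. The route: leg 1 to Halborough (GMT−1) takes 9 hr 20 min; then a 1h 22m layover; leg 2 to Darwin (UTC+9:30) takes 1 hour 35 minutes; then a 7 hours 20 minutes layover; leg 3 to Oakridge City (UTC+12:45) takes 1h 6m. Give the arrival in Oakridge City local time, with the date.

11:25 PM on Apr 9

Convert departure to UTC: 6:27 PM − 4:30 = 1:57 PM UTC on Apr 8.
Add 9 hours and 20 minutes leg 1 → 11:17 PM UTC.
Add 1 hour and 22 minutes layover in Halborough → 12:39 AM UTC (Apr 9).
Add 1 hour and 35 minutes leg 2 → 2:14 AM UTC.
Add 7 hours 20 minutes layover in Darwin → 9:34 AM UTC.
Add 1 hour 6 minutes leg 3 → 10:40 AM UTC.
Oakridge City is UTC+12:45, so local arrival = 10:40 AM + 12:45 = 11:25 PM on Apr 9.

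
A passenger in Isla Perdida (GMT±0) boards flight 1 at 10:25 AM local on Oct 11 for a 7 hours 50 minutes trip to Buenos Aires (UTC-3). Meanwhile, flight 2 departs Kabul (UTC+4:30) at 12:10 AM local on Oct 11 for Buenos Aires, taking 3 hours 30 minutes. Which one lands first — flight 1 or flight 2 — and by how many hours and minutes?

Flight 1 departs at 10:25 AM UTC (Oct 11).
+7 hours and 50 minutes → arrive 6:15 PM UTC on Oct 11.
Flight 2 in UTC: 12:10 AM − 4:30 = 7:40 PM on Oct 10.
+3 hours 30 minutes → arrive 11:10 PM UTC on Oct 10.
Flight 2 lands earlier by 19 hours 5 minutes.

the second, by 19 hours 5 minutes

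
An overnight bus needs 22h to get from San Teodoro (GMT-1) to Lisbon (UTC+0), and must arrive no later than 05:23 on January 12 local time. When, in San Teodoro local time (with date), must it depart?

06:23 on Jan 11

Target arrival is already UTC: 05:23 on Jan 12.
Subtract 22 hours → departure 07:23 UTC on Jan 11.
San Teodoro is UTC−1:00: 07:23 − 1:00 = 06:23 on Jan 11.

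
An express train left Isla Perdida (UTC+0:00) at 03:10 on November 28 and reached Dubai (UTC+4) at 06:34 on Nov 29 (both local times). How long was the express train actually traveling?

Departure is already UTC: 03:10 on Nov 28.
Arrival in UTC: 06:34 − 4:00 = 02:34 on Nov 29.
Elapsed = 02:34 − 03:10 (+1 day) = 23 hours 24 minutes.

23 hours 24 minutes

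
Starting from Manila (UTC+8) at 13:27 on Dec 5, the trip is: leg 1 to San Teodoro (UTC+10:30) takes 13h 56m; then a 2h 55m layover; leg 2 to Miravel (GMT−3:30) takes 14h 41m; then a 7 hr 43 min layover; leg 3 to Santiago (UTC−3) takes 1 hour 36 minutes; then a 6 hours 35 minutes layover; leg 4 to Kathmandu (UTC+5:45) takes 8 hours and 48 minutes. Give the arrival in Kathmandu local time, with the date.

19:26 on December 7

Convert departure to UTC: 13:27 − 8:00 = 05:27 UTC on Dec 5.
Add 13 hours 56 minutes leg 1 → 19:23 UTC.
Add 2 hours and 55 minutes layover in San Teodoro → 22:18 UTC.
Add 14 hours and 41 minutes leg 2 → 12:59 UTC (Dec 6).
Add 7 hours 43 minutes layover in Miravel → 20:42 UTC.
Add 1 hour and 36 minutes leg 3 → 22:18 UTC.
Add 6 hours and 35 minutes layover in Santiago → 04:53 UTC (Dec 7).
Add 8 hours and 48 minutes leg 4 → 13:41 UTC.
Kathmandu is UTC+5:45, so local arrival = 13:41 + 5:45 = 19:26 on Dec 7.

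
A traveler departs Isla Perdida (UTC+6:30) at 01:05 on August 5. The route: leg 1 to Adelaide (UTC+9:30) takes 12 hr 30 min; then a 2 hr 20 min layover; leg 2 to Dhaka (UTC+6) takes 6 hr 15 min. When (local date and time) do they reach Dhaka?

Convert departure to UTC: 01:05 − 6:30 = 18:35 UTC on Aug 4.
Add 12 hours 30 minutes leg 1 → 07:05 UTC (Aug 5).
Add 2 hours 20 minutes layover in Adelaide → 09:25 UTC.
Add 6 hours and 15 minutes leg 2 → 15:40 UTC.
Dhaka is UTC+6:00, so local arrival = 15:40 + 6:00 = 21:40 on Aug 5.

21:40 on August 5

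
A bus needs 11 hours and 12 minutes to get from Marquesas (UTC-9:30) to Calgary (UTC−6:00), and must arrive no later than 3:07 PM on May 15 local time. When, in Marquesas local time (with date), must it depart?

Target arrival in UTC: 3:07 PM + 6:00 = 9:07 PM on May 15.
Subtract 11 hours and 12 minutes → departure 9:55 AM UTC on May 15.
Marquesas is UTC−9:30: 9:55 AM − 9:30 = 12:25 AM on May 15.

12:25 AM on May 15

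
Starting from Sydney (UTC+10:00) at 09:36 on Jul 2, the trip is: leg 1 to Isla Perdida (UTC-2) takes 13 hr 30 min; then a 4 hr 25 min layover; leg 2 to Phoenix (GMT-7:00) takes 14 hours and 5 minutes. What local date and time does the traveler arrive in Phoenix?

Convert departure to UTC: 09:36 − 10:00 = 23:36 UTC on Jul 1.
Add 13 hours 30 minutes leg 1 → 13:06 UTC (Jul 2).
Add 4 hours 25 minutes layover in Isla Perdida → 17:31 UTC.
Add 14 hours 5 minutes leg 2 → 07:36 UTC (Jul 3).
Phoenix is UTC−7:00, so local arrival = 07:36 − 7:00 = 00:36 on Jul 3.

00:36 on Jul 3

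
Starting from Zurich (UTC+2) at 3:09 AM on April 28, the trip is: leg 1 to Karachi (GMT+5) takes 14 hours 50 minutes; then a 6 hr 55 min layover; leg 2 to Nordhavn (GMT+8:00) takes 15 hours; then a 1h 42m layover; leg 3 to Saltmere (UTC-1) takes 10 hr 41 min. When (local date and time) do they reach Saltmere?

1:17 AM on April 30

Convert departure to UTC: 3:09 AM − 2:00 = 1:09 AM UTC on Apr 28.
Add 14 hours and 50 minutes leg 1 → 3:59 PM UTC.
Add 6 hours and 55 minutes layover in Karachi → 10:54 PM UTC.
Add 15 hours leg 2 → 1:54 PM UTC (Apr 29).
Add 1 hour and 42 minutes layover in Nordhavn → 3:36 PM UTC.
Add 10 hours and 41 minutes leg 3 → 2:17 AM UTC (Apr 30).
Saltmere is UTC−1:00, so local arrival = 2:17 AM − 1:00 = 1:17 AM on Apr 30.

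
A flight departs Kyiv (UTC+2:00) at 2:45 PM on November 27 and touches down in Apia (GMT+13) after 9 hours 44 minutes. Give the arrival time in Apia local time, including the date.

11:29 AM on November 28

Convert departure to UTC: 2:45 PM − 2:00 = 12:45 PM UTC on Nov 27.
Add 9 hours 44 minutes travel time → 10:29 PM UTC.
Apia is UTC+13:00, so local arrival = 10:29 PM + 13:00 = 11:29 AM on Nov 28.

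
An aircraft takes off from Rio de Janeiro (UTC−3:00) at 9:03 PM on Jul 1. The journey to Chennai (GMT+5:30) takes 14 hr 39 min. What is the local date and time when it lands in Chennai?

Convert departure to UTC: 9:03 PM + 3:00 = 12:03 AM UTC on Jul 2.
Add 14 hours and 39 minutes travel time → 2:42 PM UTC.
Chennai is UTC+5:30, so local arrival = 2:42 PM + 5:30 = 8:12 PM on Jul 2.

8:12 PM on July 2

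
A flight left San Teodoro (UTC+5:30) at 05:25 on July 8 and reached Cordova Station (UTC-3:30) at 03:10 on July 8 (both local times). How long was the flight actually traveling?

6 hours 45 minutes

Cordova Station is 9:00 behind San Teodoro.
Clock-face elapsed time (ignoring zones) is −2 hours 15 minutes.
Actual elapsed = −2 hours 15 minutes + 9:00 = 6 hours 45 minutes.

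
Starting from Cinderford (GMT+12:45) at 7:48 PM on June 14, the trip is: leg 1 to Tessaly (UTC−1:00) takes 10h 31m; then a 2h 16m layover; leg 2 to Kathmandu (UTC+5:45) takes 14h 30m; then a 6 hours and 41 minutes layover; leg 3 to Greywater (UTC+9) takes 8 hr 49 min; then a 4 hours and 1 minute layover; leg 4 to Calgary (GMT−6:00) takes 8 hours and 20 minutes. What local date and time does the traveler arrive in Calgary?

8:11 AM on June 16

Convert departure to UTC: 7:48 PM − 12:45 = 7:03 AM UTC on Jun 14.
Add 10 hours and 31 minutes leg 1 → 5:34 PM UTC.
Add 2 hours and 16 minutes layover in Tessaly → 7:50 PM UTC.
Add 14 hours and 30 minutes leg 2 → 10:20 AM UTC (Jun 15).
Add 6 hours and 41 minutes layover in Kathmandu → 5:01 PM UTC.
Add 8 hours 49 minutes leg 3 → 1:50 AM UTC (Jun 16).
Add 4 hours and 1 minute layover in Greywater → 5:51 AM UTC.
Add 8 hours 20 minutes leg 4 → 2:11 PM UTC.
Calgary is UTC−6:00, so local arrival = 2:11 PM − 6:00 = 8:11 AM on Jun 16.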